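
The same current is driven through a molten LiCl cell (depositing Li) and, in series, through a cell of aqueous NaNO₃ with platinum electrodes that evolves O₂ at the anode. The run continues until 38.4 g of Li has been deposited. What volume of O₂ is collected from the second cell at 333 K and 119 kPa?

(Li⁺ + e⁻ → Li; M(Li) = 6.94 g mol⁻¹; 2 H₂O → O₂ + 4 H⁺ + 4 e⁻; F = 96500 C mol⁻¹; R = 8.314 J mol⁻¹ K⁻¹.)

n(Li) = 38.4 / 6.94 = 5.533 mol, so n(e⁻) = 1 × 5.533 = 5.533 mol.
The cells are in series, so the same 5.533 mol of electrons passes through the second cell.
2 H₂O → O₂ + 4 H⁺ + 4 e⁻ — 4 mol e⁻ per mol O₂, so n(O₂) = 5.533/4 = 1.383 mol.
V = nRT/P = (1.383 × 8.314 × 333) / (119 × 10³) = 0.0322 m³ = 32.2 L.

32.2 L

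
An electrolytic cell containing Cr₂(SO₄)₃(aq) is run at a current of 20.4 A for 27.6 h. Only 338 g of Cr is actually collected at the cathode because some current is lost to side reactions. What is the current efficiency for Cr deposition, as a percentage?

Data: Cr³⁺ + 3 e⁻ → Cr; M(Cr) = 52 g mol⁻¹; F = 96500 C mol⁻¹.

Q = I·t = 20.40 × 99360 = 2027000 C; n(e⁻) = 2027000/96500 = 21.00 mol.
Theoretical n(Cr) = n(e⁻)/3 = 7.002 mol, i.e. m_theo = 7.002 × 52 = 364.1 g.
Efficiency = m_actual / m_theo = 338 / 364.1 = 92.8 %.

92.8 %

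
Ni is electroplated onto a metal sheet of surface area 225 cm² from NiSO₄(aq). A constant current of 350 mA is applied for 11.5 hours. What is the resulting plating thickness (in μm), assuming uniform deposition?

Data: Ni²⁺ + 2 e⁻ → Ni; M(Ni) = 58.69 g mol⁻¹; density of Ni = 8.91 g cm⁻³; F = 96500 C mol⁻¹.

Q = I·t = 0.3500 × 41400 = 14490 C; n(e⁻) = 0.1502 mol.
n(Ni) = n(e⁻)/2 = 0.07508 mol, so m = 0.07508 × 58.69 = 4.406 g.
Volume = m/ρ = 4.406 / 8.91 = 0.4945 cm³.
Thickness = V/A = 0.4945 / 225 = 0.00220 cm = 22.0 μm.

22.0 μm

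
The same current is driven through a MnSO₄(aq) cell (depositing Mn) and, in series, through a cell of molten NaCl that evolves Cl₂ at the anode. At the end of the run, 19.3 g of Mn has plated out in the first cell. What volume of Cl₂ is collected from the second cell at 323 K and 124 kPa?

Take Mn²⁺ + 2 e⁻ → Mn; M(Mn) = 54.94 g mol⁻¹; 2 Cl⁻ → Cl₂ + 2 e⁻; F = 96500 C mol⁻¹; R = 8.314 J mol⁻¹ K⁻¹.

7.61 L

n(Mn) = 19.3 / 54.94 = 0.3513 mol, so n(e⁻) = 2 × 0.3513 = 0.7026 mol.
The cells are in series, so the same 0.7026 mol of electrons passes through the second cell.
2 Cl⁻ → Cl₂ + 2 e⁻ — 2 mol e⁻ per mol Cl₂, so n(Cl₂) = 0.7026/2 = 0.3513 mol.
V = nRT/P = (0.3513 × 8.314 × 323) / (124 × 10³) = 0.00761 m³ = 7.61 L.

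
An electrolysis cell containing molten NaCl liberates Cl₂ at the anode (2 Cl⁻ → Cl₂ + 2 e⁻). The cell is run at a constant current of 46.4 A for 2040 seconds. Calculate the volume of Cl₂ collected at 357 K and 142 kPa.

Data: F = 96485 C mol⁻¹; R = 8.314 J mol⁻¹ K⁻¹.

10.3 L

Q = I·t = 46.40 A × 2040.0 s = 94660 C.
n(e⁻) = Q/F = 94660 / 96485 = 0.9810 mol.
2 electrons are transferred per Cl₂ molecule, so n(Cl₂) = 0.9810 / 2 = 0.4905 mol.
V = nRT/P = (0.4905 × 8.314 × 357) / (142 × 10³ Pa) = 0.0103 m³ = 10.3 L.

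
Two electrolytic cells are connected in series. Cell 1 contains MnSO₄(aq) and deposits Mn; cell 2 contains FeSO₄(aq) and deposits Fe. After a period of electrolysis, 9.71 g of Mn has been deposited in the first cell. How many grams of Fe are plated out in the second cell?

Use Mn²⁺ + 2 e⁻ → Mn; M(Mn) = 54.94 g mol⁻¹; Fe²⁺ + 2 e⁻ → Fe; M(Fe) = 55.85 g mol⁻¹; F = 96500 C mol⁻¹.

9.87 g

n(Mn) = 9.71 / 54.94 = 0.1767 mol.
Since Mn²⁺ + 2 e⁻ → Mn, n(e⁻) passed = 2 × 0.1767 = 0.3535 mol.
Cells in series carry the same charge, so the same 0.3535 mol of electrons passes through cell 2.
Fe²⁺ + 2 e⁻ → Fe, so n(Fe) = 0.3535 / 2 = 0.1767 mol.
m(Fe) = 0.1767 × 55.85 = 9.87 g.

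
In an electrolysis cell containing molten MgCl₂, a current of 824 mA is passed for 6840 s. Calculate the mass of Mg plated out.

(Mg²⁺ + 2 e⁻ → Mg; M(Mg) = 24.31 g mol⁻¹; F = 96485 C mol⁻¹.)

0.710 g

Q = I·t = 0.8240 A × 6840.0 s = 5636 C.
n(e⁻) = Q/F = 5636 / 96485 = 0.05841 mol.
Mg²⁺ + 2 e⁻ → Mg, so n(Mg) = n(e⁻)/2 = 0.02921 mol.
m = n·M = 0.02921 × 24.31 = 0.710 g.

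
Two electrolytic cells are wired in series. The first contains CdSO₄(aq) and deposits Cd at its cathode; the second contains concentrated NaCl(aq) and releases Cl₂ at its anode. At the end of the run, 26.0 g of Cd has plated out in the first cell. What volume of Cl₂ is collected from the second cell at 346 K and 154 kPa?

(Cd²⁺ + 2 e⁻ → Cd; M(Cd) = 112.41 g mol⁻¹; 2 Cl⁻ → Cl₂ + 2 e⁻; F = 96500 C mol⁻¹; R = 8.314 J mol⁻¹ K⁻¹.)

n(Cd) = 26.0 / 112.41 = 0.2313 mol, so n(e⁻) = 2 × 0.2313 = 0.4626 mol.
The cells are in series, so the same 0.4626 mol of electrons passes through the second cell.
2 Cl⁻ → Cl₂ + 2 e⁻ — 2 mol e⁻ per mol Cl₂, so n(Cl₂) = 0.4626/2 = 0.2313 mol.
V = nRT/P = (0.2313 × 8.314 × 346) / (154 × 10³) = 0.00432 m³ = 4.32 L.

4.32 L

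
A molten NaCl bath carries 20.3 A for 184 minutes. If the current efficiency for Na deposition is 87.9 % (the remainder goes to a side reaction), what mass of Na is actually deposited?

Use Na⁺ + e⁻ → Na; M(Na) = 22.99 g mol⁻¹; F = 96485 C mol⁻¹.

Q = I·t = 20.30 × 11040 = 224100 C.
n(e⁻) = 224100/96485 = 2.323 mol; theoretically n(Na) = 2.323/1 = 2.323 mol, m_theo = 53.40 g.
At 87.9 % efficiency, m_actual = 0.879 × 53.40 = 46.9 g.

46.9 g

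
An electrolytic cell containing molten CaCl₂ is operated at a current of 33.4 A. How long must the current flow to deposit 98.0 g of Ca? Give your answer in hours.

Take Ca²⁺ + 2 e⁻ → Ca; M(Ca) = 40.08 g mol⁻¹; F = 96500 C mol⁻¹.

n(Ca) = m/M = 98.0 / 40.08 = 2.445 mol.
Each Ca atom requires 2 electrons, so n(e⁻) = 2 × 2.445 = 4.890 mol.
Q = n(e⁻)·F = 4.890 × 96500 = 471900 C.
t = Q/I = 471900 / 33.40 A = 14130 s = 3.92 h.

3.92 h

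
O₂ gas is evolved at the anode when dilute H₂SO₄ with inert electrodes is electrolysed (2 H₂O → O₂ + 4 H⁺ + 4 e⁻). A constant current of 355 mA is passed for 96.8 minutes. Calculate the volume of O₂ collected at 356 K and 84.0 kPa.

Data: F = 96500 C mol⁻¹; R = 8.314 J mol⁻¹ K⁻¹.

0.188 L

Q = I·t = 0.3550 A × 5808.0 s = 2062 C.
n(e⁻) = Q/F = 2062 / 96500 = 0.02137 mol.
4 electrons are transferred per O₂ molecule, so n(O₂) = 0.02137 / 4 = 0.005342 mol.
V = nRT/P = (0.005342 × 8.314 × 356) / (84.0 × 10³ Pa) = 1.88 × 10⁻⁴ m³ = 0.188 L.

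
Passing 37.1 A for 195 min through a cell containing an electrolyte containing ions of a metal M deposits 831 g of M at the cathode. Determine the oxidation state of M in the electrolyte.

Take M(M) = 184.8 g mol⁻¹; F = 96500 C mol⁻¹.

Q = I·t = 37.10 A × 11700 s = 434100 C, so n(e⁻) = 434100/96500 = 4.498 mol.
n(M) deposited = 831 / 184.8 = 4.497 mol.
Electrons per atom = n(e⁻)/n(M) = 4.498 / 4.497 = 1.00 ≈ 1, so the ion is M⁺.

+1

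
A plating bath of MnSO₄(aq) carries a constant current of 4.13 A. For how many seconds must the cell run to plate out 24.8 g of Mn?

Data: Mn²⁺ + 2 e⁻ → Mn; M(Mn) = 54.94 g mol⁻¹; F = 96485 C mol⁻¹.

n(Mn) = m/M = 24.8 / 54.94 = 0.4514 mol.
Each Mn atom requires 2 electrons, so n(e⁻) = 2 × 0.4514 = 0.9028 mol.
Q = n(e⁻)·F = 0.9028 × 96485 = 87110 C.
t = Q/I = 87110 / 4.130 A = 21090 s.

21100 s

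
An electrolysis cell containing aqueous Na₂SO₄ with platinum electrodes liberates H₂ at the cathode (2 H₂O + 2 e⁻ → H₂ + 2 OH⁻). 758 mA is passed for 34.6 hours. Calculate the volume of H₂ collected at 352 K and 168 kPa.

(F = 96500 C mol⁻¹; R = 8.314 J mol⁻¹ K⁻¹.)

Q = I·t = 0.7580 A × 124560 s = 94420 C.
n(e⁻) = Q/F = 94420 / 96500 = 0.9784 mol.
2 electrons are transferred per H₂ molecule, so n(H₂) = 0.9784 / 2 = 0.4892 mol.
V = nRT/P = (0.4892 × 8.314 × 352) / (168 × 10³ Pa) = 0.00852 m³ = 8.52 L.

8.52 L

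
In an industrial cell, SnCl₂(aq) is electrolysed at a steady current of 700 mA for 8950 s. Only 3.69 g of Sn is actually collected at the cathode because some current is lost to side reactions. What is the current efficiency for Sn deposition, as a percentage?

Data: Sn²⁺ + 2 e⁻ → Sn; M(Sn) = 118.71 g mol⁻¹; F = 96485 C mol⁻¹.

Q = I·t = 0.7000 × 8950.0 = 6265 C; n(e⁻) = 6265/96485 = 0.06493 mol.
Theoretical n(Sn) = n(e⁻)/2 = 0.03247 mol, i.e. m_theo = 0.03247 × 118.71 = 3.854 g.
Efficiency = m_actual / m_theo = 3.69 / 3.854 = 95.7 %.

95.7 %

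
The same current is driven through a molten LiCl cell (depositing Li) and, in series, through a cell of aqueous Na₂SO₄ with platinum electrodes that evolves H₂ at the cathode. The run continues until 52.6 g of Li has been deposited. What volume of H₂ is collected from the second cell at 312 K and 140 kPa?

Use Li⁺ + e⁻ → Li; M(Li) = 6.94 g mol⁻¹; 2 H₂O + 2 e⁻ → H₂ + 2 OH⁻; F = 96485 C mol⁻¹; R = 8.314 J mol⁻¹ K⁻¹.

70.2 L

n(Li) = 52.6 / 6.94 = 7.579 mol, so n(e⁻) = 1 × 7.579 = 7.579 mol.
The cells are in series, so the same 7.579 mol of electrons passes through the second cell.
2 H₂O + 2 e⁻ → H₂ + 2 OH⁻ — 2 mol e⁻ per mol H₂, so n(H₂) = 7.579/2 = 3.790 mol.
V = nRT/P = (3.790 × 8.314 × 312) / (140 × 10³) = 0.0702 m³ = 70.2 L.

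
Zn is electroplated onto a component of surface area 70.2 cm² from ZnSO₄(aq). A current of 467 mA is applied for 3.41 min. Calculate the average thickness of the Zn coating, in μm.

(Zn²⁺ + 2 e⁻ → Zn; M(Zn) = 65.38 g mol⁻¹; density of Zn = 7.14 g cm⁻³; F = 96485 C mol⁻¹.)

Q = I·t = 0.4670 × 204.60 = 95.55 C; n(e⁻) = 0.0009903 mol.
n(Zn) = n(e⁻)/2 = 0.0004951 mol, so m = 0.0004951 × 65.38 = 0.03237 g.
Volume = m/ρ = 0.03237 / 7.14 = 0.004534 cm³.
Thickness = V/A = 0.004534 / 70.2 = 6.46 × 10⁻⁵ cm = 0.646 μm.

0.646 μm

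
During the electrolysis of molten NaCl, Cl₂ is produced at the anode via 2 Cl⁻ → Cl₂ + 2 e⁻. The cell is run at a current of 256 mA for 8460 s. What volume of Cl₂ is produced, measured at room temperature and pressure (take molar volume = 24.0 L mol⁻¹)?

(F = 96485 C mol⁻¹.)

0.269 L

Q = I·t = 0.2560 A × 8460.0 s = 2166 C.
n(e⁻) = Q/F = 2166 / 96485 = 0.02245 mol.
2 electrons are transferred per Cl₂ molecule, so n(Cl₂) = 0.02245 / 2 = 0.01122 mol.
V = n × V_m = 0.01122 × 24.0 = 0.269 L.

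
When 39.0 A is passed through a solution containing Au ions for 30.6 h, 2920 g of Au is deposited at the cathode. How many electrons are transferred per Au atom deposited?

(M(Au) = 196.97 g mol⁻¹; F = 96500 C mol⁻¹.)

3

Q = I·t = 39.00 A × 110160 s = 4296000 C, so n(e⁻) = 4296000/96500 = 44.52 mol.
n(Au) deposited = 2920 / 196.97 = 14.82 mol.
Electrons per atom = n(e⁻)/n(Au) = 44.52 / 14.82 = 3.00 ≈ 3, so the ion is Au³⁺.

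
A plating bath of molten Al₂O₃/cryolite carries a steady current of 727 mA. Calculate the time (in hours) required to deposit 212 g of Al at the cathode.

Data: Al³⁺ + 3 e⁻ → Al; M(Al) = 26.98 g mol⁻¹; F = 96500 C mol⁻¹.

n(Al) = m/M = 212 / 26.98 = 7.858 mol.
Each Al atom requires 3 electrons, so n(e⁻) = 3 × 7.858 = 23.57 mol.
Q = n(e⁻)·F = 23.57 × 96500 = 2275000 C.
t = Q/I = 2275000 / 0.7270 A = 3129000 s = 869 h.

869 h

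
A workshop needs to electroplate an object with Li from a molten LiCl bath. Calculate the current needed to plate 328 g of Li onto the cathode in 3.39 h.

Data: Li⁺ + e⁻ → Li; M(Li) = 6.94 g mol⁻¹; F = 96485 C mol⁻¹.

374 A

n(Li) = 328 / 6.94 = 47.26 mol.
n(e⁻) = 1 × 47.26 = 47.26 mol.
Q = n(e⁻)·F = 47.26 × 96485 = 4560000 C.
I = Q/t = 4560000 / 12204 s = 374 A.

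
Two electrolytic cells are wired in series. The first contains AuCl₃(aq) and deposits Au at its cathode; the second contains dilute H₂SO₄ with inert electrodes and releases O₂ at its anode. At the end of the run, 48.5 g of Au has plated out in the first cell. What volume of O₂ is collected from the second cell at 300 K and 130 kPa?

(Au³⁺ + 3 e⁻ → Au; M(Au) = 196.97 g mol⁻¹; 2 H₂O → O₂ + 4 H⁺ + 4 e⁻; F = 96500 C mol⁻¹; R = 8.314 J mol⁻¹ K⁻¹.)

3.54 L

n(Au) = 48.5 / 196.97 = 0.2462 mol, so n(e⁻) = 3 × 0.2462 = 0.7387 mol.
The cells are in series, so the same 0.7387 mol of electrons passes through the second cell.
2 H₂O → O₂ + 4 H⁺ + 4 e⁻ — 4 mol e⁻ per mol O₂, so n(O₂) = 0.7387/4 = 0.1847 mol.
V = nRT/P = (0.1847 × 8.314 × 300) / (130 × 10³) = 0.00354 m³ = 3.54 L.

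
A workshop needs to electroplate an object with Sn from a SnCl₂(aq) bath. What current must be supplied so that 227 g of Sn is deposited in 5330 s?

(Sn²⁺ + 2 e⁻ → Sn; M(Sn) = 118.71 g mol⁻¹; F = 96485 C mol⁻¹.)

n(Sn) = 227 / 118.71 = 1.912 mol.
n(e⁻) = 2 × 1.912 = 3.824 mol.
Q = n(e⁻)·F = 3.824 × 96485 = 369000 C.
I = Q/t = 369000 / 5330.0 s = 69.2 A.

69.2 A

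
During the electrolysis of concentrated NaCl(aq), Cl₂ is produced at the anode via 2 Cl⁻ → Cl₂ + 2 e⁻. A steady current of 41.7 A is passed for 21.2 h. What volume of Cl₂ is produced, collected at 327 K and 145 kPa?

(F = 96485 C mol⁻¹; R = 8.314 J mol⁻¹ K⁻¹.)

Q = I·t = 41.70 A × 76320 s = 3183000 C.
n(e⁻) = Q/F = 3183000 / 96485 = 32.98 mol.
2 electrons are transferred per Cl₂ molecule, so n(Cl₂) = 32.98 / 2 = 16.49 mol.
V = nRT/P = (16.49 × 8.314 × 327) / (145 × 10³ Pa) = 0.309 m³ = 309 L.

309 L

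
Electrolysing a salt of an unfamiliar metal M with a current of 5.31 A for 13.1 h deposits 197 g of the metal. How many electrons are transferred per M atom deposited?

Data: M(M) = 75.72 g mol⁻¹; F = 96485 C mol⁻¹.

Q = I·t = 5.310 A × 47160 s = 250400 C, so n(e⁻) = 250400/96485 = 2.595 mol.
n(M) deposited = 197 / 75.72 = 2.602 mol.
Electrons per atom = n(e⁻)/n(M) = 2.595 / 2.602 = 0.998 ≈ 1, so the ion is M⁺.

1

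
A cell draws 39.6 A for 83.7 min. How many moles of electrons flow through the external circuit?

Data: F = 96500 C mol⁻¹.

2.06 mol

Q = I·t = 39.60 A × 5022.0 s = 198900 C.
n(e⁻) = Q/F = 198900 / 96500 = 2.06 mol.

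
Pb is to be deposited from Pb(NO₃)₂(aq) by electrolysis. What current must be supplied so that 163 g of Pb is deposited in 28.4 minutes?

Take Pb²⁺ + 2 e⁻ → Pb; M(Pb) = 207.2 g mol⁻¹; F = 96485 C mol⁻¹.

n(Pb) = 163 / 207.2 = 0.7867 mol.
n(e⁻) = 2 × 0.7867 = 1.573 mol.
Q = n(e⁻)·F = 1.573 × 96485 = 151800 C.
I = Q/t = 151800 / 1704.0 s = 89.1 A.

89.1 A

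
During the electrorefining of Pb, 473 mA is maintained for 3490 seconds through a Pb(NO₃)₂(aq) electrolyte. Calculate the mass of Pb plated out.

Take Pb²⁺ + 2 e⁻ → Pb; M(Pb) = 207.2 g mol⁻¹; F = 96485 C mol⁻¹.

Q = I·t = 0.4730 A × 3490.0 s = 1651 C.
n(e⁻) = Q/F = 1651 / 96485 = 0.01711 mol.
Pb²⁺ + 2 e⁻ → Pb, so n(Pb) = n(e⁻)/2 = 0.008555 mol.
m = n·M = 0.008555 × 207.2 = 1.77 g.

1.77 g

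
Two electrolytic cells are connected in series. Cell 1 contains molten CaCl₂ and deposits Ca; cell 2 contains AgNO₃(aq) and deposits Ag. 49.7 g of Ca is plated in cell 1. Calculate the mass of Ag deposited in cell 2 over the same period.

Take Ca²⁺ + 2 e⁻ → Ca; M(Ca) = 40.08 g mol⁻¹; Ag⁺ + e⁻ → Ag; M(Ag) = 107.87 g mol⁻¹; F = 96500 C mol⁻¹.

n(Ca) = 49.7 / 40.08 = 1.240 mol.
Since Ca²⁺ + 2 e⁻ → Ca, n(e⁻) passed = 2 × 1.240 = 2.480 mol.
Cells in series carry the same charge, so the same 2.480 mol of electrons passes through cell 2.
Ag⁺ + e⁻ → Ag, so n(Ag) = 2.480 / 1 = 2.480 mol.
m(Ag) = 2.480 × 107.87 = 268 g.

268 g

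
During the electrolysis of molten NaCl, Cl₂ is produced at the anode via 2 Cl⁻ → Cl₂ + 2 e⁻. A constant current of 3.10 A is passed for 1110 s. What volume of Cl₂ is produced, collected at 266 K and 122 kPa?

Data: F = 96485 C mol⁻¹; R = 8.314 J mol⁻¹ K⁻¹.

Q = I·t = 3.100 A × 1110.0 s = 3441 C.
n(e⁻) = Q/F = 3441 / 96485 = 0.03566 mol.
2 electrons are transferred per Cl₂ molecule, so n(Cl₂) = 0.03566 / 2 = 0.01783 mol.
V = nRT/P = (0.01783 × 8.314 × 266) / (122 × 10³ Pa) = 3.23 × 10⁻⁴ m³ = 0.323 L.

0.323 L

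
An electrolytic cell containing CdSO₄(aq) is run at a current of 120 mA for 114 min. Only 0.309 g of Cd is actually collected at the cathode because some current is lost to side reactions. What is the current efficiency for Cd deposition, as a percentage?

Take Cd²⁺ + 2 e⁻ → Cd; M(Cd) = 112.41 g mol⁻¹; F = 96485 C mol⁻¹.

Q = I·t = 0.1200 × 6840.0 = 820.8 C; n(e⁻) = 820.8/96485 = 0.008507 mol.
Theoretical n(Cd) = n(e⁻)/2 = 0.004254 mol, i.e. m_theo = 0.004254 × 112.41 = 0.4781 g.
Efficiency = m_actual / m_theo = 0.309 / 0.4781 = 64.6 %.

64.6 %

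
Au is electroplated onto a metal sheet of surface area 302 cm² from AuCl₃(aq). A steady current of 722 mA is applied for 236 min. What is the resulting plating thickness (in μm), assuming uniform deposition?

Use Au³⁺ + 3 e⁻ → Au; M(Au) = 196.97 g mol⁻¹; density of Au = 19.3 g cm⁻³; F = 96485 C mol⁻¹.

Q = I·t = 0.7220 × 14160 = 10220 C; n(e⁻) = 0.1060 mol.
n(Au) = n(e⁻)/3 = 0.03532 mol, so m = 0.03532 × 196.97 = 6.957 g.
Volume = m/ρ = 6.957 / 19.3 = 0.3605 cm³.
Thickness = V/A = 0.3605 / 302 = 0.00119 cm = 11.9 μm.

11.9 μm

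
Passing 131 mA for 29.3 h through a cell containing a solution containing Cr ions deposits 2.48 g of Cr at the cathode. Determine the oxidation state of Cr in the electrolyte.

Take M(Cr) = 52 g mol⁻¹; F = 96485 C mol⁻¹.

+3

Q = I·t = 0.1310 A × 105480 s = 13820 C, so n(e⁻) = 13820/96485 = 0.1432 mol.
n(Cr) deposited = 2.48 / 52 = 0.04769 mol.
Electrons per atom = n(e⁻)/n(Cr) = 0.1432 / 0.04769 = 3.00 ≈ 3, so the ion is Cr³⁺.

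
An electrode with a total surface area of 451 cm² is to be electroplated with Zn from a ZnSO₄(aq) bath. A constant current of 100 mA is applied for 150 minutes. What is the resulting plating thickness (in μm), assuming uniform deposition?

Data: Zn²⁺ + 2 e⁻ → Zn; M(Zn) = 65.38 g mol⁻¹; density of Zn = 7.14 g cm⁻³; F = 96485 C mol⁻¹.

Q = I·t = 0.1000 × 9000.0 = 900.0 C; n(e⁻) = 0.009328 mol.
n(Zn) = n(e⁻)/2 = 0.004664 mol, so m = 0.004664 × 65.38 = 0.3049 g.
Volume = m/ρ = 0.3049 / 7.14 = 0.04271 cm³.
Thickness = V/A = 0.04271 / 451 = 9.47 × 10⁻⁵ cm = 0.947 μm.

0.947 μm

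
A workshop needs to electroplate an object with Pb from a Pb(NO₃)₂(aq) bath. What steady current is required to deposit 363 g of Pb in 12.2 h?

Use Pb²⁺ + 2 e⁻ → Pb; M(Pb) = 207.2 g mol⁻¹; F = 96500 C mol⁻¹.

n(Pb) = 363 / 207.2 = 1.752 mol.
n(e⁻) = 2 × 1.752 = 3.504 mol.
Q = n(e⁻)·F = 3.504 × 96500 = 338100 C.
I = Q/t = 338100 / 43920 s = 7.70 A.

7.70 A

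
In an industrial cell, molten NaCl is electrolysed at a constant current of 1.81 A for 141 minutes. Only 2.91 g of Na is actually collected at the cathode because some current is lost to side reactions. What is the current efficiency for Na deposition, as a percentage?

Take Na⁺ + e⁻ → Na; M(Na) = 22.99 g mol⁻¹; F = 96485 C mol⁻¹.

79.8 %

Q = I·t = 1.810 × 8460.0 = 15310 C; n(e⁻) = 15310/96485 = 0.1587 mol.
Theoretical n(Na) = n(e⁻)/1 = 0.1587 mol, i.e. m_theo = 0.1587 × 22.99 = 3.649 g.
Efficiency = m_actual / m_theo = 2.91 / 3.649 = 79.8 %.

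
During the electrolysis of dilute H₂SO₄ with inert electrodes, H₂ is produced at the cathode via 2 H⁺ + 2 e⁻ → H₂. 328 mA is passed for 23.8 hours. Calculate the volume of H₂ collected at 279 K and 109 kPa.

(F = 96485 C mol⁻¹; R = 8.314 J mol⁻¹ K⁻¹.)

3.10 L

Q = I·t = 0.3280 A × 85680 s = 28100 C.
n(e⁻) = Q/F = 28100 / 96485 = 0.2913 mol.
2 electrons are transferred per H₂ molecule, so n(H₂) = 0.2913 / 2 = 0.1456 mol.
V = nRT/P = (0.1456 × 8.314 × 279) / (109 × 10³ Pa) = 0.00310 m³ = 3.10 L.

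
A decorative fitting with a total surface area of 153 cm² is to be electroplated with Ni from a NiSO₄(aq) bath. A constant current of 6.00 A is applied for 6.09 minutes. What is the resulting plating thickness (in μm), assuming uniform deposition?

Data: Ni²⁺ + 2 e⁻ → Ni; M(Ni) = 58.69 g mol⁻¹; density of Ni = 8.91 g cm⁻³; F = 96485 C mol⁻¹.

Q = I·t = 6.000 × 365.40 = 2192 C; n(e⁻) = 0.02272 mol.
n(Ni) = n(e⁻)/2 = 0.01136 mol, so m = 0.01136 × 58.69 = 0.6668 g.
Volume = m/ρ = 0.6668 / 8.91 = 0.07484 cm³.
Thickness = V/A = 0.07484 / 153 = 4.89 × 10⁻⁴ cm = 4.89 μm.

4.89 μm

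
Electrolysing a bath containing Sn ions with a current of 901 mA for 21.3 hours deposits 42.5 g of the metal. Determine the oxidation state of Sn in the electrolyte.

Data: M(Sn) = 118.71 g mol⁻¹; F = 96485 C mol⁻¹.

+2

Q = I·t = 0.9010 A × 76680 s = 69090 C, so n(e⁻) = 69090/96485 = 0.7161 mol.
n(Sn) deposited = 42.5 / 118.71 = 0.3580 mol.
Electrons per atom = n(e⁻)/n(Sn) = 0.7161 / 0.3580 = 2.00 ≈ 2, so the ion is Sn²⁺.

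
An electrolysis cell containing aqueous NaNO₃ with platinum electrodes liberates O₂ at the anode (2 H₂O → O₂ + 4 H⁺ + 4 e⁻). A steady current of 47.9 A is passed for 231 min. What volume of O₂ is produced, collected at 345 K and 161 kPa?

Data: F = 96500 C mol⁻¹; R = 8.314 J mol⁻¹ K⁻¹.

30.6 L

Q = I·t = 47.90 A × 13860 s = 663900 C.
n(e⁻) = Q/F = 663900 / 96500 = 6.880 mol.
4 electrons are transferred per O₂ molecule, so n(O₂) = 6.880 / 4 = 1.720 mol.
V = nRT/P = (1.720 × 8.314 × 345) / (161 × 10³ Pa) = 0.0306 m³ = 30.6 L.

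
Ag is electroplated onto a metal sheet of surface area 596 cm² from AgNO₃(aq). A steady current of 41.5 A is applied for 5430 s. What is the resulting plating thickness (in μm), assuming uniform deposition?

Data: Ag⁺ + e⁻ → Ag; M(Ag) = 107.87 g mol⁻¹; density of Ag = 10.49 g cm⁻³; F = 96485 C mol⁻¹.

Q = I·t = 41.50 × 5430.0 = 225300 C; n(e⁻) = 2.336 mol.
n(Ag) = n(e⁻)/1 = 2.336 mol, so m = 2.336 × 107.87 = 251.9 g.
Volume = m/ρ = 251.9 / 10.49 = 24.02 cm³.
Thickness = V/A = 24.02 / 596 = 0.0403 cm = 403 μm.

403 μm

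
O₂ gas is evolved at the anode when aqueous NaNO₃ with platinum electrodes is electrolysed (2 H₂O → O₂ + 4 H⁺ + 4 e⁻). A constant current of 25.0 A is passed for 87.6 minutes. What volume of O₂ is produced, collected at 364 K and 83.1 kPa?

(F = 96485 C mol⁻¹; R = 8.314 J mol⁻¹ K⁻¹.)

12.4 L

Q = I·t = 25.00 A × 5256.0 s = 131400 C.
n(e⁻) = Q/F = 131400 / 96485 = 1.362 mol.
4 electrons are transferred per O₂ molecule, so n(O₂) = 1.362 / 4 = 0.3405 mol.
V = nRT/P = (0.3405 × 8.314 × 364) / (83.1 × 10³ Pa) = 0.0124 m³ = 12.4 L.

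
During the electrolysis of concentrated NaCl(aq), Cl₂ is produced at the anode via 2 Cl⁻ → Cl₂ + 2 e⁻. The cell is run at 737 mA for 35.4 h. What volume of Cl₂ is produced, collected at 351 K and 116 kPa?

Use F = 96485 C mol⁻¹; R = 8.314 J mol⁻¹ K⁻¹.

12.2 L

Q = I·t = 0.7370 A × 127440 s = 93920 C.
n(e⁻) = Q/F = 93920 / 96485 = 0.9734 mol.
2 electrons are transferred per Cl₂ molecule, so n(Cl₂) = 0.9734 / 2 = 0.4867 mol.
V = nRT/P = (0.4867 × 8.314 × 351) / (116 × 10³ Pa) = 0.0122 m³ = 12.2 L.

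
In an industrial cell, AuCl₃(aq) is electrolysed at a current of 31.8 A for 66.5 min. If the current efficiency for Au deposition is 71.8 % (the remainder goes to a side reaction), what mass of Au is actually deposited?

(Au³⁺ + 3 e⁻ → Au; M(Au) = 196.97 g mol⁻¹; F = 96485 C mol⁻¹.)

62.0 g

Q = I·t = 31.80 × 3990.0 = 126900 C.
n(e⁻) = 126900/96485 = 1.315 mol; theoretically n(Au) = 1.315/3 = 0.4383 mol, m_theo = 86.34 g.
At 71.8 % efficiency, m_actual = 0.718 × 86.34 = 62.0 g.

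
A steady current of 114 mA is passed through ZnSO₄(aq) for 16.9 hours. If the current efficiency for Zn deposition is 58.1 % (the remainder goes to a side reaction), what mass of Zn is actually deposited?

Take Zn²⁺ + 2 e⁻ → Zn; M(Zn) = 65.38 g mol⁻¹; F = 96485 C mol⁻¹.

1.37 g

Q = I·t = 0.1140 × 60840 = 6936 C.
n(e⁻) = 6936/96485 = 0.07188 mol; theoretically n(Zn) = 0.07188/2 = 0.03594 mol, m_theo = 2.350 g.
At 58.1 % efficiency, m_actual = 0.581 × 2.350 = 1.37 g.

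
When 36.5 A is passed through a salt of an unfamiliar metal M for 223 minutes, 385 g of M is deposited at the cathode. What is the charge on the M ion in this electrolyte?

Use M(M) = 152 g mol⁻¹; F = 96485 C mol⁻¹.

Q = I·t = 36.50 A × 13380 s = 488400 C, so n(e⁻) = 488400/96485 = 5.062 mol.
n(M) deposited = 385 / 152 = 2.533 mol.
Electrons per atom = n(e⁻)/n(M) = 5.062 / 2.533 = 2.00 ≈ 2, so the ion is M²⁺.

+2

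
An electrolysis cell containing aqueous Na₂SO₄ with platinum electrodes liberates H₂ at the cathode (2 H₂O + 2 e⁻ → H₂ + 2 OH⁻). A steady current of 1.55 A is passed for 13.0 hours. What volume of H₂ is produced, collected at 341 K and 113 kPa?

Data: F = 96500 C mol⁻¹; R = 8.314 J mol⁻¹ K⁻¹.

9.43 L

Q = I·t = 1.550 A × 46800 s = 72540 C.
n(e⁻) = Q/F = 72540 / 96500 = 0.7517 mol.
2 electrons are transferred per H₂ molecule, so n(H₂) = 0.7517 / 2 = 0.3759 mol.
V = nRT/P = (0.3759 × 8.314 × 341) / (113 × 10³ Pa) = 0.00943 m³ = 9.43 L.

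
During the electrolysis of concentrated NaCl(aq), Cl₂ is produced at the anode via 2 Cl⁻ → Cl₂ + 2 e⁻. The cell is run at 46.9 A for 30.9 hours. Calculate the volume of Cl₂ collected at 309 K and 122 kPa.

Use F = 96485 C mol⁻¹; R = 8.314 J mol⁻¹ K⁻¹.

Q = I·t = 46.90 A × 111240 s = 5217000 C.
n(e⁻) = Q/F = 5217000 / 96485 = 54.07 mol.
2 electrons are transferred per Cl₂ molecule, so n(Cl₂) = 54.07 / 2 = 27.04 mol.
V = nRT/P = (27.04 × 8.314 × 309) / (122 × 10³ Pa) = 0.569 m³ = 569 L.

569 L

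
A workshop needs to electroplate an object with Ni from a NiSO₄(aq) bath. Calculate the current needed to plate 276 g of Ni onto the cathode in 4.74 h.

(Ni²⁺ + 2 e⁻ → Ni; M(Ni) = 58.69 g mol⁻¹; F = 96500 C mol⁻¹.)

53.2 A

n(Ni) = 276 / 58.69 = 4.703 mol.
n(e⁻) = 2 × 4.703 = 9.405 mol.
Q = n(e⁻)·F = 9.405 × 96500 = 907600 C.
I = Q/t = 907600 / 17064 s = 53.2 A.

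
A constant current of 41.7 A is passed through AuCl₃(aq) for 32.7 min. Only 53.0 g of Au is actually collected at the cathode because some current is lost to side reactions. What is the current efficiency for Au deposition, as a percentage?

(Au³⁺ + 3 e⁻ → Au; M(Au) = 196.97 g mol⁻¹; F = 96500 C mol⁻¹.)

Q = I·t = 41.70 × 1962.0 = 81820 C; n(e⁻) = 81820/96500 = 0.8478 mol.
Theoretical n(Au) = n(e⁻)/3 = 0.2826 mol, i.e. m_theo = 0.2826 × 196.97 = 55.67 g.
Efficiency = m_actual / m_theo = 53.0 / 55.67 = 95.2 %.

95.2 %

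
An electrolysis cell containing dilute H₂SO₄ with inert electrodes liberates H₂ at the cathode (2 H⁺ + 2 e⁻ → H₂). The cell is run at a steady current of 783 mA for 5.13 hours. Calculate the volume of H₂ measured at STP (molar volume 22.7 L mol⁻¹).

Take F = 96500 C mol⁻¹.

Q = I·t = 0.7830 A × 18468 s = 14460 C.
n(e⁻) = Q/F = 14460 / 96500 = 0.1498 mol.
2 electrons are transferred per H₂ molecule, so n(H₂) = 0.1498 / 2 = 0.07492 mol.
V = n × V_m = 0.07492 × 22.7 = 1.70 L.

1.70 L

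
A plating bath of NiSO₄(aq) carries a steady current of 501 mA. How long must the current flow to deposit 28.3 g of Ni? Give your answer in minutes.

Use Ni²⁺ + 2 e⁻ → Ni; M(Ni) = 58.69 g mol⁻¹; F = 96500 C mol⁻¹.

3100 min

n(Ni) = m/M = 28.3 / 58.69 = 0.4822 mol.
Each Ni atom requires 2 electrons, so n(e⁻) = 2 × 0.4822 = 0.9644 mol.
Q = n(e⁻)·F = 0.9644 × 96500 = 93060 C.
t = Q/I = 93060 / 0.5010 A = 185800 s = 3100 min.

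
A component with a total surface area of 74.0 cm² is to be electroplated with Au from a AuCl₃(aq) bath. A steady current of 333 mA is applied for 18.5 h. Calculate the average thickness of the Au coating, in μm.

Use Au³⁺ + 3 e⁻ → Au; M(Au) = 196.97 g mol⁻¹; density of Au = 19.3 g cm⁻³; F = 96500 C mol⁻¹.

106 μm

Q = I·t = 0.3330 × 66600 = 22180 C; n(e⁻) = 0.2298 mol.
n(Au) = n(e⁻)/3 = 0.07661 mol, so m = 0.07661 × 196.97 = 15.09 g.
Volume = m/ρ = 15.09 / 19.3 = 0.7818 cm³.
Thickness = V/A = 0.7818 / 74.0 = 0.0106 cm = 106 μm.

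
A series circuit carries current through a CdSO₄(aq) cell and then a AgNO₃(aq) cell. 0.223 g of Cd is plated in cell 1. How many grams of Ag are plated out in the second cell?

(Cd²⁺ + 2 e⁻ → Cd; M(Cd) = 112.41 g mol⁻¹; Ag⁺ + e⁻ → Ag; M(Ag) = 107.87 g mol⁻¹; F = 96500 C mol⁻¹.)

n(Cd) = 0.223 / 112.41 = 0.001984 mol.
Since Cd²⁺ + 2 e⁻ → Cd, n(e⁻) passed = 2 × 0.001984 = 0.003968 mol.
Cells in series carry the same charge, so the same 0.003968 mol of electrons passes through cell 2.
Ag⁺ + e⁻ → Ag, so n(Ag) = 0.003968 / 1 = 0.003968 mol.
m(Ag) = 0.003968 × 107.87 = 0.428 g.

0.428 g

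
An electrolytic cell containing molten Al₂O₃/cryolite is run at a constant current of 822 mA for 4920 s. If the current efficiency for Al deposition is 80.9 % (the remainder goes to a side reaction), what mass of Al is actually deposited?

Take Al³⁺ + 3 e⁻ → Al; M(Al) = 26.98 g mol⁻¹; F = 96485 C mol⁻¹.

0.305 g

Q = I·t = 0.8220 × 4920.0 = 4044 C.
n(e⁻) = 4044/96485 = 0.04192 mol; theoretically n(Al) = 0.04192/3 = 0.01397 mol, m_theo = 0.3770 g.
At 80.9 % efficiency, m_actual = 0.809 × 0.3770 = 0.305 g.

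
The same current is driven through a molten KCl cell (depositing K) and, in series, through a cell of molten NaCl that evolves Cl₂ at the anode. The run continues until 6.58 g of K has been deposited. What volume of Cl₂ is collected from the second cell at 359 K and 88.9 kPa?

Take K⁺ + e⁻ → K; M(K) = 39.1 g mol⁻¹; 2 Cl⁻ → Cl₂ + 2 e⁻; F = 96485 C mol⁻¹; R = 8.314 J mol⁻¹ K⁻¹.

2.83 L

n(K) = 6.58 / 39.1 = 0.1683 mol, so n(e⁻) = 1 × 0.1683 = 0.1683 mol.
The cells are in series, so the same 0.1683 mol of electrons passes through the second cell.
2 Cl⁻ → Cl₂ + 2 e⁻ — 2 mol e⁻ per mol Cl₂, so n(Cl₂) = 0.1683/2 = 0.08414 mol.
V = nRT/P = (0.08414 × 8.314 × 359) / (88.9 × 10³) = 0.00283 m³ = 2.83 L.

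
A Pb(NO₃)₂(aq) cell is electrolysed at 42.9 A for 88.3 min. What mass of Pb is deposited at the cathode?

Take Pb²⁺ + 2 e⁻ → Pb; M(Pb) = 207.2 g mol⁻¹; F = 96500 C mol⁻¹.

Q = I·t = 42.90 A × 5298.0 s = 227300 C.
n(e⁻) = Q/F = 227300 / 96500 = 2.355 mol.
Pb²⁺ + 2 e⁻ → Pb, so n(Pb) = n(e⁻)/2 = 1.178 mol.
m = n·M = 1.178 × 207.2 = 244 g.

244 g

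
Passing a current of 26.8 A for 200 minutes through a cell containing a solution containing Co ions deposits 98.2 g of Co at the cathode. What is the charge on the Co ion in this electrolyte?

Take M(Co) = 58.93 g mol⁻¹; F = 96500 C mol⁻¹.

+2

Q = I·t = 26.80 A × 12000 s = 321600 C, so n(e⁻) = 321600/96500 = 3.333 mol.
n(Co) deposited = 98.2 / 58.93 = 1.666 mol.
Electrons per atom = n(e⁻)/n(Co) = 3.333 / 1.666 = 2.00 ≈ 2, so the ion is Co²⁺.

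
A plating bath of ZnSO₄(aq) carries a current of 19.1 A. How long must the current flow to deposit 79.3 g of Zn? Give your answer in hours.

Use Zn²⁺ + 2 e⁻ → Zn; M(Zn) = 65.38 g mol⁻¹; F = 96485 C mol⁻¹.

3.40 h

n(Zn) = m/M = 79.3 / 65.38 = 1.213 mol.
Each Zn atom requires 2 electrons, so n(e⁻) = 2 × 1.213 = 2.426 mol.
Q = n(e⁻)·F = 2.426 × 96485 = 234100 C.
t = Q/I = 234100 / 19.10 A = 12250 s = 3.40 h.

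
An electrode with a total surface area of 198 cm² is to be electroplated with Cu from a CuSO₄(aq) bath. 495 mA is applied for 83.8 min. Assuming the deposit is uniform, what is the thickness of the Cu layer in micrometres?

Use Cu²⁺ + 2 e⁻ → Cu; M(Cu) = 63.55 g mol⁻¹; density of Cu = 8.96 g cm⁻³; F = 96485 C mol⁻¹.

4.62 μm

Q = I·t = 0.4950 × 5028.0 = 2489 C; n(e⁻) = 0.02580 mol.
n(Cu) = n(e⁻)/2 = 0.01290 mol, so m = 0.01290 × 63.55 = 0.8196 g.
Volume = m/ρ = 0.8196 / 8.96 = 0.09148 cm³.
Thickness = V/A = 0.09148 / 198 = 4.62 × 10⁻⁴ cm = 4.62 μm.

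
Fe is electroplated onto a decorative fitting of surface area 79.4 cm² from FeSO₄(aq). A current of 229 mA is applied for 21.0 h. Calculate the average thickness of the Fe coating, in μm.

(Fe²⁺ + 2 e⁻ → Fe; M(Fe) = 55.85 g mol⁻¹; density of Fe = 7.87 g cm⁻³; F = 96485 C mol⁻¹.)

80.2 μm

Q = I·t = 0.2290 × 75600 = 17310 C; n(e⁻) = 0.1794 mol.
n(Fe) = n(e⁻)/2 = 0.08972 mol, so m = 0.08972 × 55.85 = 5.011 g.
Volume = m/ρ = 5.011 / 7.87 = 0.6367 cm³.
Thickness = V/A = 0.6367 / 79.4 = 0.00802 cm = 80.2 μm.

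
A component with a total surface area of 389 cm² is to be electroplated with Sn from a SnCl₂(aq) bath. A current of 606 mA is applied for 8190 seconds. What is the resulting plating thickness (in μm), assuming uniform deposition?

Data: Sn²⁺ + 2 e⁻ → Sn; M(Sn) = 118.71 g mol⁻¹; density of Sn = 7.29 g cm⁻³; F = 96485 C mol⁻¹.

10.8 μm

Q = I·t = 0.6060 × 8190.0 = 4963 C; n(e⁻) = 0.05144 mol.
n(Sn) = n(e⁻)/2 = 0.02572 mol, so m = 0.02572 × 118.71 = 3.053 g.
Volume = m/ρ = 3.053 / 7.29 = 0.4188 cm³.
Thickness = V/A = 0.4188 / 389 = 0.00108 cm = 10.8 μm.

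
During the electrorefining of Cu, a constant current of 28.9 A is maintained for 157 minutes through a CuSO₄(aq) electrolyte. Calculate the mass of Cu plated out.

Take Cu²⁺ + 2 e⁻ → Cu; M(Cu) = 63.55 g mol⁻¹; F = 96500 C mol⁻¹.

Q = I·t = 28.90 A × 9420.0 s = 272200 C.
n(e⁻) = Q/F = 272200 / 96500 = 2.821 mol.
Cu²⁺ + 2 e⁻ → Cu, so n(Cu) = n(e⁻)/2 = 1.411 mol.
m = n·M = 1.411 × 63.55 = 89.6 g.

89.6 g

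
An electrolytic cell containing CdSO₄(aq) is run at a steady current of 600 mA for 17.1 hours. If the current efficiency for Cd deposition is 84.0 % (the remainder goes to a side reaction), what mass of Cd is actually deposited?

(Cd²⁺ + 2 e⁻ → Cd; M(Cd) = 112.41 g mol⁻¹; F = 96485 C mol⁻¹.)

Q = I·t = 0.6000 × 61560 = 36940 C.
n(e⁻) = 36940/96485 = 0.3828 mol; theoretically n(Cd) = 0.3828/2 = 0.1914 mol, m_theo = 21.52 g.
At 84.0 % efficiency, m_actual = 0.840 × 21.52 = 18.1 g.

18.1 g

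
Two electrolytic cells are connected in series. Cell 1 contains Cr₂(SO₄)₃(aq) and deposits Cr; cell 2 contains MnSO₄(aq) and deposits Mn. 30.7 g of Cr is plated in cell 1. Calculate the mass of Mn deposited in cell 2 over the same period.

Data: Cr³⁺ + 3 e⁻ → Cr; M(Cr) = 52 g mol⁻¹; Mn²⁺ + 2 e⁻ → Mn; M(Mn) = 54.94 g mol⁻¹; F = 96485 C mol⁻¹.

n(Cr) = 30.7 / 52 = 0.5904 mol.
Since Cr³⁺ + 3 e⁻ → Cr, n(e⁻) passed = 3 × 0.5904 = 1.771 mol.
Cells in series carry the same charge, so the same 1.771 mol of electrons passes through cell 2.
Mn²⁺ + 2 e⁻ → Mn, so n(Mn) = 1.771 / 2 = 0.8856 mol.
m(Mn) = 0.8856 × 54.94 = 48.7 g.

48.7 g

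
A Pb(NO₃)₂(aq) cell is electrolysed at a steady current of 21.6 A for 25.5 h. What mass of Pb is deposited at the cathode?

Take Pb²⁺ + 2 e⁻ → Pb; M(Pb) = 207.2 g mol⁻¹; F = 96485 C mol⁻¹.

2130 g

Q = I·t = 21.60 A × 91800 s = 1983000 C.
n(e⁻) = Q/F = 1983000 / 96485 = 20.55 mol.
Pb²⁺ + 2 e⁻ → Pb, so n(Pb) = n(e⁻)/2 = 10.28 mol.
m = n·M = 10.28 × 207.2 = 2130 g.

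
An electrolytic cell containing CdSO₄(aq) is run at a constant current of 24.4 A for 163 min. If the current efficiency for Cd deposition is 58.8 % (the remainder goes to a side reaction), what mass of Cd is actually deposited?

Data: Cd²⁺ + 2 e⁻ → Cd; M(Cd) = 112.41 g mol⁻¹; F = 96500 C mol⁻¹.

81.7 g

Q = I·t = 24.40 × 9780.0 = 238600 C.
n(e⁻) = 238600/96500 = 2.473 mol; theoretically n(Cd) = 2.473/2 = 1.236 mol, m_theo = 139.0 g.
At 58.8 % efficiency, m_actual = 0.588 × 139.0 = 81.7 g.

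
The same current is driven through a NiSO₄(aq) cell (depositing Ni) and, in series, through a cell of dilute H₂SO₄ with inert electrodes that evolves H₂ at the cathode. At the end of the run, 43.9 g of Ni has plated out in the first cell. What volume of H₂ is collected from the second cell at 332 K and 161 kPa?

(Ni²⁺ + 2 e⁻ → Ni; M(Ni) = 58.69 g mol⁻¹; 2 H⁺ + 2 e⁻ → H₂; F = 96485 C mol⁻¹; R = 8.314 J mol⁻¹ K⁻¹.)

n(Ni) = 43.9 / 58.69 = 0.7480 mol, so n(e⁻) = 2 × 0.7480 = 1.496 mol.
The cells are in series, so the same 1.496 mol of electrons passes through the second cell.
2 H⁺ + 2 e⁻ → H₂ — 2 mol e⁻ per mol H₂, so n(H₂) = 1.496/2 = 0.7480 mol.
V = nRT/P = (0.7480 × 8.314 × 332) / (161 × 10³) = 0.0128 m³ = 12.8 L.

12.8 L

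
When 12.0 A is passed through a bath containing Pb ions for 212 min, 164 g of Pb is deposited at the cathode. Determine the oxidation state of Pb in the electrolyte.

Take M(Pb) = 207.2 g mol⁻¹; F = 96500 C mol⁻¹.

+2

Q = I·t = 12.00 A × 12720 s = 152600 C, so n(e⁻) = 152600/96500 = 1.582 mol.
n(Pb) deposited = 164 / 207.2 = 0.7915 mol.
Electrons per atom = n(e⁻)/n(Pb) = 1.582 / 0.7915 = 2.00 ≈ 2, so the ion is Pb²⁺.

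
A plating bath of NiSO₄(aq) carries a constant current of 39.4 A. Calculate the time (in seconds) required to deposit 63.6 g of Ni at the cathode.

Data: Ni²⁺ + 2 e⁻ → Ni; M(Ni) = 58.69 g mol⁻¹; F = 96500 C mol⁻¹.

5310 s

n(Ni) = m/M = 63.6 / 58.69 = 1.084 mol.
Each Ni atom requires 2 electrons, so n(e⁻) = 2 × 1.084 = 2.167 mol.
Q = n(e⁻)·F = 2.167 × 96500 = 209100 C.
t = Q/I = 209100 / 39.40 A = 5308 s.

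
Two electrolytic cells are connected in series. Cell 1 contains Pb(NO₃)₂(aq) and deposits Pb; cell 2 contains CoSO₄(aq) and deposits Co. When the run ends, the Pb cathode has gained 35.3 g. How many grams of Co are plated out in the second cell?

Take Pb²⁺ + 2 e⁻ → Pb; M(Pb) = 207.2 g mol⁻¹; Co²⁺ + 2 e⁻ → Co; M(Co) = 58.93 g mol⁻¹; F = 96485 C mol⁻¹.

n(Pb) = 35.3 / 207.2 = 0.1704 mol.
Since Pb²⁺ + 2 e⁻ → Pb, n(e⁻) passed = 2 × 0.1704 = 0.3407 mol.
Cells in series carry the same charge, so the same 0.3407 mol of electrons passes through cell 2.
Co²⁺ + 2 e⁻ → Co, so n(Co) = 0.3407 / 2 = 0.1704 mol.
m(Co) = 0.1704 × 58.93 = 10.0 g.

10.0 g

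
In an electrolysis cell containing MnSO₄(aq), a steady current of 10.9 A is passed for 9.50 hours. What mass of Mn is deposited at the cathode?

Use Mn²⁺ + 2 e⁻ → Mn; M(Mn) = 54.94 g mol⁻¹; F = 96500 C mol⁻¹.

106 g

Q = I·t = 10.90 A × 34200 s = 372800 C.
n(e⁻) = Q/F = 372800 / 96500 = 3.863 mol.
Mn²⁺ + 2 e⁻ → Mn, so n(Mn) = n(e⁻)/2 = 1.932 mol.
m = n·M = 1.932 × 54.94 = 106 g.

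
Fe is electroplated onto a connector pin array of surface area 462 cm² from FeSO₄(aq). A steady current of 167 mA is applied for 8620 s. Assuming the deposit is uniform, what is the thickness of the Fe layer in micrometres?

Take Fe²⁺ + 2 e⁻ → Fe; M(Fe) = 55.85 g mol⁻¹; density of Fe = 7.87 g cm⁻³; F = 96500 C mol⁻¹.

1.15 μm

Q = I·t = 0.1670 × 8620.0 = 1440 C; n(e⁻) = 0.01492 mol.
n(Fe) = n(e⁻)/2 = 0.007459 mol, so m = 0.007459 × 55.85 = 0.4166 g.
Volume = m/ρ = 0.4166 / 7.87 = 0.05293 cm³.
Thickness = V/A = 0.05293 / 462 = 1.15 × 10⁻⁴ cm = 1.15 μm.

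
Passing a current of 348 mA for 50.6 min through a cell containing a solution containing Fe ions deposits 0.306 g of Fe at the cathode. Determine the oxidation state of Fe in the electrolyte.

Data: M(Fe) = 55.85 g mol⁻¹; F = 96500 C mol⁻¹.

+2

Q = I·t = 0.3480 A × 3036.0 s = 1057 C, so n(e⁻) = 1057/96500 = 0.01095 mol.
n(Fe) deposited = 0.306 / 55.85 = 0.005479 mol.
Electrons per atom = n(e⁻)/n(Fe) = 0.01095 / 0.005479 = 2.00 ≈ 2, so the ion is Fe²⁺.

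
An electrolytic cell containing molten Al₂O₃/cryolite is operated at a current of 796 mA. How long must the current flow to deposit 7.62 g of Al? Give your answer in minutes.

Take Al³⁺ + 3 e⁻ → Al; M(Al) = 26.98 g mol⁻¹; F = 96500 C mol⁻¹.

1710 min

n(Al) = m/M = 7.62 / 26.98 = 0.2824 mol.
Each Al atom requires 3 electrons, so n(e⁻) = 3 × 0.2824 = 0.8473 mol.
Q = n(e⁻)·F = 0.8473 × 96500 = 81760 C.
t = Q/I = 81760 / 0.7960 A = 102700 s = 1710 min.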